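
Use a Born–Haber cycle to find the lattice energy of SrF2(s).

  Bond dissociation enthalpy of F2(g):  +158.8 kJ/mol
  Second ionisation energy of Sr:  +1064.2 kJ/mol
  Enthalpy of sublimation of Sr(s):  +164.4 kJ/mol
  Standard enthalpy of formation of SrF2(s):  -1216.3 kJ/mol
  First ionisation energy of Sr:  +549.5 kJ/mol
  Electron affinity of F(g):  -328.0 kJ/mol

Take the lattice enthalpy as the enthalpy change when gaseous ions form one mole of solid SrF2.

U = -2497.2 kJ/mol

ΔHf° = 1·ΔHsub + 1·(ΣIE) + 1·D(F2) + 2·EA + U
-1216.3 = 1·(+164.4) + 1·(+1613.7) + 1·(+158.8) + 2·(-328.0) + U
U = -1216.3 − (+1280.9) = -2497.2 kJ/mol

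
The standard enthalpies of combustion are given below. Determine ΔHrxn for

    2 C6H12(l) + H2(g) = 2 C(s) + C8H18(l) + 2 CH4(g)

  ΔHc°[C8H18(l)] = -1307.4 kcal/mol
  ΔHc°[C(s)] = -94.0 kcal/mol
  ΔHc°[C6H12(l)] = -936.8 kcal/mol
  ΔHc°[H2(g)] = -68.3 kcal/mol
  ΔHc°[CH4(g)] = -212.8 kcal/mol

ΔHrxn = -20.9 kcal/mol

With combustion enthalpies, reactants minus products:
= [2·(-936.8) + 1·(-68.3)] − [2·(-94.0) + 1·(-1307.4) + 2·(-212.8)]
= -20.9 kcal/mol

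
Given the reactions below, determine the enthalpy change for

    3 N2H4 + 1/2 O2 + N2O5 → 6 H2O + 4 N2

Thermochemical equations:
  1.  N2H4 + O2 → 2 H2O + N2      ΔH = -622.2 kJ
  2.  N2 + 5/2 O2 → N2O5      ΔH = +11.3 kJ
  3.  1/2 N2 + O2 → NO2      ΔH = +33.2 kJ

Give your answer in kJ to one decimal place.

eq. 1 × 3 (scale by 3 for the 3 N2H4): (3)·(-622.2) = -1866.6 kJ
eq. 2 reversed (reverse to put N2O5 on the reactant side): -11.3 kJ
eq. 3: not needed (NO2 appears nowhere else).
ΔH = (-1866.6) + (-11.3) = -1877.9 kJ

ΔH = -1877.9 kJ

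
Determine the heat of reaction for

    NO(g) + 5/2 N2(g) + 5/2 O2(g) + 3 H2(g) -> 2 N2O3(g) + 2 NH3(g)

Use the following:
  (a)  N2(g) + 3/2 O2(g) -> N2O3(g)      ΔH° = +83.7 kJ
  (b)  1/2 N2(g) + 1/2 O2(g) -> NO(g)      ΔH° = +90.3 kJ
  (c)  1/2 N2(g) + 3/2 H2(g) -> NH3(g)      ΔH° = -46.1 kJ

(a) × 2: (2)·(+83.7) = +167.4 kJ
(b) reversed: -90.3 kJ
(c) × 2: (2)·(-46.1) = -92.2 kJ
ΔH° = (2)·(+83.7) + (-1)·(+90.3) + (2)·(-46.1) = -15.1 kJ

ΔH° = -15.1 kJ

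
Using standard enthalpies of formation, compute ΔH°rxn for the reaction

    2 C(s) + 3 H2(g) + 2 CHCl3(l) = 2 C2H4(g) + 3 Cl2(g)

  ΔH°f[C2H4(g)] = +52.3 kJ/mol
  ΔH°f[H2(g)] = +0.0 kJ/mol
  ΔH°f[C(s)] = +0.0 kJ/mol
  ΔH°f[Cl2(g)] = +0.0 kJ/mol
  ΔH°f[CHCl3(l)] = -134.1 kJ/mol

ΔH°rxn = 372.8 kJ/mol

Products: 2·(+52.3) + 3·(+0.0) = +104.6
Reactants: 2·(+0.0) + 3·(+0.0) + 2·(-134.1) = -268.2
ΔH°rxn = (+104.6) − (-268.2) = 372.8 kJ/mol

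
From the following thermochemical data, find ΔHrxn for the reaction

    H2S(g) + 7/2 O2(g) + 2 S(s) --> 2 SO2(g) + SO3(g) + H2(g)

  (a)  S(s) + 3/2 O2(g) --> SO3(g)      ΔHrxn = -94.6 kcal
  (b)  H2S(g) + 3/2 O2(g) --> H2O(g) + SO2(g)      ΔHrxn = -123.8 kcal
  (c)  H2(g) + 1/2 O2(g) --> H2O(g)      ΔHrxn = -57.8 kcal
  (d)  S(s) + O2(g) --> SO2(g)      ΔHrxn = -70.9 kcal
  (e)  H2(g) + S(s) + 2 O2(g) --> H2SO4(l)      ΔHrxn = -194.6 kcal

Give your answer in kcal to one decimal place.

(a) as written: -94.6 kcal
(b) as written: -123.8 kcal
(c) reversed: +57.8 kcal
(d) as written: -70.9 kcal
(e): not needed.
Since enthalpy is a state function, ΔHrxn = (-94.6) + (-123.8) + (+57.8) + (-70.9) = -231.5 kcal

ΔHrxn = -231.5 kcal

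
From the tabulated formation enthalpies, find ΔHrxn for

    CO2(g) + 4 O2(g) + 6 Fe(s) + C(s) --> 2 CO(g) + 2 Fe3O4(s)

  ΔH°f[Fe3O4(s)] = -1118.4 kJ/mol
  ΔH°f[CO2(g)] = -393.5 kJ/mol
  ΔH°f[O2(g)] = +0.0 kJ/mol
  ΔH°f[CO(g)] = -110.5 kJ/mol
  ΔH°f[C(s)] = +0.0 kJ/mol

ΔH°rxn = Σ nΔHf°(products) − Σ nΔHf°(reactants).
Products: 2·(-110.5) + 2·(-1118.4) = -2457.8
Reactants: 1·(-393.5) + 4·(+0.0) + 6·(+0.0) + 1·(+0.0) = -393.5
ΔHrxn = (-2457.8) − (-393.5) = -2064.3 kJ/mol

ΔHrxn = -2064.3 kJ/mol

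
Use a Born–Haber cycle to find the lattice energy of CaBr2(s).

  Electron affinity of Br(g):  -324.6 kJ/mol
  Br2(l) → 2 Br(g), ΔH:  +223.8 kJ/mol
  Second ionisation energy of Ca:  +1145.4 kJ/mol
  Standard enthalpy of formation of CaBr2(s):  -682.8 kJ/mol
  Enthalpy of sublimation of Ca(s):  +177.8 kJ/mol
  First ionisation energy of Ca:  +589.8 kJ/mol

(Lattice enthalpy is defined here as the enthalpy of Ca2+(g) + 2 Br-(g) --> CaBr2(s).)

U = -2170.4 kJ/mol

ΔHf° = 1·ΔHsub + 1·(ΣIE) + 1·D(Br2) + 2·EA + U
-682.8 = 1·(+177.8) + 1·(+1735.2) + 1·(+223.8) + 2·(-324.6) + U
U = -682.8 − (+1487.6) = -2170.4 kJ/mol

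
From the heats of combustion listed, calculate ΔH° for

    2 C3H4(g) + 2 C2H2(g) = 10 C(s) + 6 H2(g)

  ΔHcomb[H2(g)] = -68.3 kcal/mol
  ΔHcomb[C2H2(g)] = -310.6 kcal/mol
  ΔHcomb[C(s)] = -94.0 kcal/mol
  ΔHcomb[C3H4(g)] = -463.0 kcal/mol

ΔH° = -197.4 kcal/mol

Using ΔH = Σ nΔHc°(reactants) − Σ nΔHc°(products):
= [2·(-463.0) + 2·(-310.6)] − [10·(-94.0) + 6·(-68.3)]
= -197.4 kcal/mol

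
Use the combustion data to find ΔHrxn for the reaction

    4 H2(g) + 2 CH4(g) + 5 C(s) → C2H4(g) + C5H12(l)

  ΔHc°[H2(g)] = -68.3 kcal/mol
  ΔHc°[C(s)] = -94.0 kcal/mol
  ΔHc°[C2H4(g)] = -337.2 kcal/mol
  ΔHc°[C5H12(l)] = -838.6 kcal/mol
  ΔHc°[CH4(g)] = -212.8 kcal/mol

With combustion enthalpies, reactants minus products:
= [4·(-68.3) + 2·(-212.8) + 5·(-94.0)] − [1·(-337.2) + 1·(-838.6)]
= 7.0 kcal/mol

ΔHrxn = 7.0 kcal/mol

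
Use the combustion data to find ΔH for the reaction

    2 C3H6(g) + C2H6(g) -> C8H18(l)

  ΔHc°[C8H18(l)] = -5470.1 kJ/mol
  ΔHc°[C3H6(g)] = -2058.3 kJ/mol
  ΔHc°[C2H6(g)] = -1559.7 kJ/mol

With combustion enthalpies, reactants minus products:
= [2·(-2058.3) + 1·(-1559.7)] − [1·(-5470.1)]
= -206.2 kJ/mol

ΔH = -206.2 kJ/mol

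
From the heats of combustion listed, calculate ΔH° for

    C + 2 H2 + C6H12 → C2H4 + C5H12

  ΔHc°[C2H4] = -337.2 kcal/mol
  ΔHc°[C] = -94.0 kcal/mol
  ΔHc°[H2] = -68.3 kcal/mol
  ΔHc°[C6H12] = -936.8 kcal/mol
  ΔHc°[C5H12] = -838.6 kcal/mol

With combustion enthalpies, reactants minus products:
= [1·(-94.0) + 2·(-68.3) + 1·(-936.8)] − [1·(-337.2) + 1·(-838.6)]
= 8.4 kcal/mol

ΔH° = 8.4 kcal/mol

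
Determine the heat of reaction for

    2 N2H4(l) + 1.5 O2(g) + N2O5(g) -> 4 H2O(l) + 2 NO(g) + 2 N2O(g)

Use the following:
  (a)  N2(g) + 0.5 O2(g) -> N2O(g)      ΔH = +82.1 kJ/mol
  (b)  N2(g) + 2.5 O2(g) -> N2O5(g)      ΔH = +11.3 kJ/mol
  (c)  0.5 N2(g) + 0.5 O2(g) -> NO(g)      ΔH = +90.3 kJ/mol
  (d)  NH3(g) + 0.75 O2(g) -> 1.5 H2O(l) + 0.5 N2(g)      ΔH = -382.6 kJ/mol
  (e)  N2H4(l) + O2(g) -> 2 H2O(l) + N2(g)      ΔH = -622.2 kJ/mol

ΔH = -910.9 kJ/mol

(a) × 2 (×2 to match 2 N2O(g) in the target): (2)·(+82.1) = +164.2 kJ/mol
(b) reversed (N2O5(g) must end up as a reactant): -11.3 kJ/mol
(c) × 2 (scale by 2 for the 2 NO(g)): (2)·(+90.3) = +180.6 kJ/mol
(d): not needed (NH3(g) appears nowhere else).
(e) × 2 (×2 to match 2 N2H4(l) in the target): (2)·(-622.2) = -1244.4 kJ/mol
By Hess's law, ΔH = (+164.2) + (-11.3) + (+180.6) + (-1244.4) = -910.9 kJ/mol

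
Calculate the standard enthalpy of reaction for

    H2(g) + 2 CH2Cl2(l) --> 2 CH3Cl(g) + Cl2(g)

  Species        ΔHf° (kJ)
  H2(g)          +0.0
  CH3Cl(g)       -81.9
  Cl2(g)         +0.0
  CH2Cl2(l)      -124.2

ΔH°rxn = 84.6 kJ

Products: 2·(-81.9) + 1·(+0.0) = -163.8
Reactants: 1·(+0.0) + 2·(-124.2) = -248.4
ΔH°rxn = (-163.8) − (-248.4) = 84.6 kJ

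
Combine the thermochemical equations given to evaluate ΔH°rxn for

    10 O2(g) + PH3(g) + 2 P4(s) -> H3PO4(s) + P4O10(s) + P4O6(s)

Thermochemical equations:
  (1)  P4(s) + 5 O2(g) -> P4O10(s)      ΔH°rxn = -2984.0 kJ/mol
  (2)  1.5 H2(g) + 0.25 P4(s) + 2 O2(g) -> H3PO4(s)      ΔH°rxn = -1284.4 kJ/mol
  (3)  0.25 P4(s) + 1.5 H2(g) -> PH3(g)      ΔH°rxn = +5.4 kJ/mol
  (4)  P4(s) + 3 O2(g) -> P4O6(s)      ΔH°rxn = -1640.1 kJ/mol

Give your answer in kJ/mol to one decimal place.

ΔH°rxn = -5913.9 kJ/mol

(1) as written: -2984.0 kJ/mol
(2) as written: -1284.4 kJ/mol
(3) reversed: -5.4 kJ/mol
(4) as written: -1640.1 kJ/mol
Summing the manipulated equations, ΔH°rxn = (1)·(-2984.0) + (1)·(-1284.4) + (-1)·(+5.4) + (1)·(-1640.1) = -5913.9 kJ/mol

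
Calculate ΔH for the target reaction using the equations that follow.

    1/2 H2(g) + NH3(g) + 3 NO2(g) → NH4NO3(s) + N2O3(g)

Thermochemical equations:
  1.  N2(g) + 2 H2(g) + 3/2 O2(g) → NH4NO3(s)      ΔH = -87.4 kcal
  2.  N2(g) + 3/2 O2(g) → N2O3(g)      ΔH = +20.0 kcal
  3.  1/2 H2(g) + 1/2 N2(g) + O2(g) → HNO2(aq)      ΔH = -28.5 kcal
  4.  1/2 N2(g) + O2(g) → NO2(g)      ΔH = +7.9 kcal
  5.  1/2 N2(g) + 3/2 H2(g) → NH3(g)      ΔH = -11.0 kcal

ΔH = -80.1 kcal

eq. 1 as written (NH4NO3(s) already on the product side): -87.4 kcal
eq. 2 as written (N2O3(g) already on the product side): +20.0 kcal
eq. 3: not needed (HNO2(aq) appears nowhere else).
eq. 4 reversed and × 3 (reverse to put NO2(g) on the reactant side; ×3 to match 3 NO2(g) in the target): (-3)·(+7.9) = -23.7 kcal
eq. 5 reversed (NH3(g) must end up as a reactant): +11.0 kcal
Combining the equations, ΔH = (1)·(-87.4) + (1)·(+20.0) + (-3)·(+7.9) + (-1)·(-11.0) = -80.1 kcal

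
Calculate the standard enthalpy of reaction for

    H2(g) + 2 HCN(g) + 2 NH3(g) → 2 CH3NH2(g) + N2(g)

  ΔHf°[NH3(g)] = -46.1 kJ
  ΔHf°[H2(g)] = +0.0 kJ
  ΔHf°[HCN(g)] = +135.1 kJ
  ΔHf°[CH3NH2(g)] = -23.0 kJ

ΔH°rxn = Σ nΔHf°(products) − Σ nΔHf°(reactants).
Products: 2·(-23.0) + 1·(+0.0) = -46.0
Reactants: 1·(+0.0) + 2·(+135.1) + 2·(-46.1) = +178.0
ΔH_rxn = (-46.0) − (+178.0) = -224.0 kJ

ΔH_rxn = -224.0 kJ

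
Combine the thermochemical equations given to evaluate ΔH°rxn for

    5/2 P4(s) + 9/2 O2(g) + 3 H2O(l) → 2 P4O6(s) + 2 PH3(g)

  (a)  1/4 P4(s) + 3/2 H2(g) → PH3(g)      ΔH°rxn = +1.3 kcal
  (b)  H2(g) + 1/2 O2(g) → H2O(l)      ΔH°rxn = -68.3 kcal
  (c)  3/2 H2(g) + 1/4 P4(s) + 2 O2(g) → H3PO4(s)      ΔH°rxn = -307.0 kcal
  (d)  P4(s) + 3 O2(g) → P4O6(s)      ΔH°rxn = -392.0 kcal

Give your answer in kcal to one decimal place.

(a) × 2 (scale by 2 for the 2 PH3(g)): (2)·(+1.3) = +2.6 kcal
(b) reversed and × 3 (H2O(l) must end up as a reactant; scale by 3 for the 3 H2O(l)): (-3)·(-68.3) = +204.9 kcal
(c): not needed (H3PO4(s) appears nowhere else).
(d) × 2 (×2 to match 2 P4O6(s) in the target): (2)·(-392.0) = -784.0 kcal
ΔH°rxn = (+2.6) + (+204.9) + (-784.0) = -576.5 kcal

ΔH°rxn = -576.5 kcal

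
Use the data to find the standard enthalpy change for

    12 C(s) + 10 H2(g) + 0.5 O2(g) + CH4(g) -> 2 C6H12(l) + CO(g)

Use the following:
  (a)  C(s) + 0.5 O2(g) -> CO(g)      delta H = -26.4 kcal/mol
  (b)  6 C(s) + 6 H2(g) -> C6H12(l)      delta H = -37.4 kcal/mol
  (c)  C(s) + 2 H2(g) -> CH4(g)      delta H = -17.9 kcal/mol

delta H = -83.3 kcal/mol

(a) as written: -26.4 kcal/mol
(b) × 2: (2)·(-37.4) = -74.8 kcal/mol
(c) reversed: +17.9 kcal/mol
By Hess's law, delta H = (1)·(-26.4) + (2)·(-37.4) + (-1)·(-17.9) = -83.3 kcal/mol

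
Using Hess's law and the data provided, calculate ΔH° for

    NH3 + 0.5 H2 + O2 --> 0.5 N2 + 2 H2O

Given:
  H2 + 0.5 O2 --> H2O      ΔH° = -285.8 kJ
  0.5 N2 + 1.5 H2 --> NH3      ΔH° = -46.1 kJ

equation 1 × 2 (×2 to match 2 H2O in the target): (2)·(-285.8) = -571.6 kJ
equation 2 reversed (NH3 must end up as a reactant): +46.1 kJ
Combining the equations, ΔH° = (2)·(-285.8) + (-1)·(-46.1) = -525.5 kJ

ΔH° = -525.5 kJ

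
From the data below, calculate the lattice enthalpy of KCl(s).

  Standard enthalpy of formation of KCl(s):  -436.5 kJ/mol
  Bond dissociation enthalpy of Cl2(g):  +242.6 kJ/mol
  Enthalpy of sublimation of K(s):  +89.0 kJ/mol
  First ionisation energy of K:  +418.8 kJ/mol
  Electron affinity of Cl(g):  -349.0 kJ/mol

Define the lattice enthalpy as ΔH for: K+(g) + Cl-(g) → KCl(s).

U = -716.6 kJ/mol

ΔHf° = 1·ΔHsub + 1·(ΣIE) + 1/2·D(Cl2) + 1·EA + U
-436.5 = 1·(+89.0) + 1·(+418.8) + 1/2·(+242.6) + 1·(-349.0) + U
U = -436.5 − (+280.1) = -716.6 kJ/mol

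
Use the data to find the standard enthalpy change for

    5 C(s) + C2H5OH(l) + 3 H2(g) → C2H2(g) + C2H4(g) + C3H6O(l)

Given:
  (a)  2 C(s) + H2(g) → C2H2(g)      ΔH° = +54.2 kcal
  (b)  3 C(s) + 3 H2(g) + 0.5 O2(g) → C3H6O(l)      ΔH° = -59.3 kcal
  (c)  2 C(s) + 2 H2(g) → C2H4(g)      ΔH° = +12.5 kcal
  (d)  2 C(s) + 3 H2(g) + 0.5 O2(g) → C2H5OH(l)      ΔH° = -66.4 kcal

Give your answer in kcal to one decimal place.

(a) as written (C2H2(g) already on the product side): +54.2 kcal
(b) as written (C3H6O(l) already on the product side): -59.3 kcal
(c) as written (C2H4(g) already on the product side): +12.5 kcal
(d) reversed (reverse to put C2H5OH(l) on the reactant side): +66.4 kcal
Combining the equations, ΔH° = (+54.2) + (-59.3) + (+12.5) + (+66.4) = 73.8 kcal

ΔH° = 73.8 kcal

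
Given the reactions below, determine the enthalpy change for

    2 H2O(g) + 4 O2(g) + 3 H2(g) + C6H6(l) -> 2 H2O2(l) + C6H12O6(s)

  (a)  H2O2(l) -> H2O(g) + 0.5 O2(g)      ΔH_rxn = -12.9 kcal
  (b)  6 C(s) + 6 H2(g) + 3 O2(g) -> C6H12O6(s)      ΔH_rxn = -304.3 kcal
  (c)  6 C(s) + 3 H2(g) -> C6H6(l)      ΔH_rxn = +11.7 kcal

ΔH_rxn = -290.2 kcal

(a) reversed and × 2 (H2O2(l) must end up as a product; scale by 2 for the 2 H2O2(l)): (-2)·(-12.9) = +25.8 kcal
(b) as written (C6H12O6(s) already on the product side): -304.3 kcal
(c) reversed (C6H6(l) must end up as a reactant): -11.7 kcal
Summing the manipulated equations, ΔH_rxn = (+25.8) + (-304.3) + (-11.7) = -290.2 kcal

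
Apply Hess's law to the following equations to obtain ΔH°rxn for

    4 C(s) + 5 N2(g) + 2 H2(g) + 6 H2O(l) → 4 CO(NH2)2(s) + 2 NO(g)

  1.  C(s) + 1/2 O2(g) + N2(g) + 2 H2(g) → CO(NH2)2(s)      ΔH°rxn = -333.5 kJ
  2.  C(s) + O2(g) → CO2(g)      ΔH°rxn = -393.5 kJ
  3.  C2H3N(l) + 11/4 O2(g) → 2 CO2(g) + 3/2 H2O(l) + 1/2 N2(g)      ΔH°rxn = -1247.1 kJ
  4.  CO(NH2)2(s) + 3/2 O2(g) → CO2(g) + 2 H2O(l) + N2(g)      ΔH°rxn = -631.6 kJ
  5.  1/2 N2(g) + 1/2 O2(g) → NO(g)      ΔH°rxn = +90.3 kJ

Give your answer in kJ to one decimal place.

ΔH°rxn = 561.4 kJ

eq. 1 as written (H2(g) already on the reactant side): -333.5 kJ
eq. 2 × 3: (3)·(-393.5) = -1180.5 kJ
eq. 3: not needed (C2H3N(l) appears nowhere else).
eq. 4 reversed and × 3: (-3)·(-631.6) = +1894.8 kJ
eq. 5 × 2 (×2 to match 2 NO(g) in the target): (2)·(+90.3) = +180.6 kJ
ΔH°rxn = (-333.5) + (-1180.5) + (+1894.8) + (+180.6) = 561.4 kJ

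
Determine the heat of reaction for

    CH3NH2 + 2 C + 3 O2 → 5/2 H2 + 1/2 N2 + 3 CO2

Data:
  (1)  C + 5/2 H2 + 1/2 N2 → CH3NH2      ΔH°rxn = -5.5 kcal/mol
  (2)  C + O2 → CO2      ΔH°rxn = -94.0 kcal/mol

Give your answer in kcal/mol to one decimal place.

(1) reversed: +5.5 kcal/mol
(2) × 3: (3)·(-94.0) = -282.0 kcal/mol
Combining the equations, ΔH°rxn = (+5.5) + (-282.0) = -276.5 kcal/mol

ΔH°rxn = -276.5 kcal/mol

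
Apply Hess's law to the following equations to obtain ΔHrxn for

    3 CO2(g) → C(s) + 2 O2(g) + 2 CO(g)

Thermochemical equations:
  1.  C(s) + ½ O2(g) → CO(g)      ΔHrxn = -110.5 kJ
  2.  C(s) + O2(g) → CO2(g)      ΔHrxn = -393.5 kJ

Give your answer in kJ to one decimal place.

ΔHrxn = 959.5 kJ

eq. 1 × 2 (scale by 2 for the 2 CO(g)): (2)·(-110.5) = -221.0 kJ
eq. 2 reversed and × 3 (reverse to put CO2(g) on the reactant side; ×3 to match 3 CO2(g) in the target): (-3)·(-393.5) = +1180.5 kJ
ΔHrxn = (-221.0) + (+1180.5) = 959.5 kJ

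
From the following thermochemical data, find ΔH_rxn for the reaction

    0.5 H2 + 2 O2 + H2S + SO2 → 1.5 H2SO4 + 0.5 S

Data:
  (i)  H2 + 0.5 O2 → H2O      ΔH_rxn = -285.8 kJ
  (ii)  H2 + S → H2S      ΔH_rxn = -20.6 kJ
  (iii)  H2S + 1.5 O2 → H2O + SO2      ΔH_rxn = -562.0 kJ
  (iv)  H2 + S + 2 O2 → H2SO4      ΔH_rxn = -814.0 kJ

(i) as written: -285.8 kJ
(ii) reversed and × 2: (-2)·(-20.6) = +41.2 kJ
(iii) reversed: +562.0 kJ
(iv) × 3/2: (3/2)·(-814.0) = -1221.0 kJ
ΔH_rxn = (1)·(-285.8) + (-2)·(-20.6) + (-1)·(-562.0) + (3/2)·(-814.0) = -903.6 kJ

ΔH_rxn = -903.6 kJ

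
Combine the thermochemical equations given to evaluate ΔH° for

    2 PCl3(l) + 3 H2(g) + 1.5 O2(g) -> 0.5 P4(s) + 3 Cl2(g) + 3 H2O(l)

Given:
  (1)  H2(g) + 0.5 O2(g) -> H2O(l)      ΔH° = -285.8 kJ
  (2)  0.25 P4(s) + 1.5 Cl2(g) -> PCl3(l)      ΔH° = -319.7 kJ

(1) × 3: (3)·(-285.8) = -857.4 kJ
(2) reversed and × 2: (-2)·(-319.7) = +639.4 kJ
Summing the manipulated equations, ΔH° = (-857.4) + (+639.4) = -218.0 kJ

ΔH° = -218.0 kJ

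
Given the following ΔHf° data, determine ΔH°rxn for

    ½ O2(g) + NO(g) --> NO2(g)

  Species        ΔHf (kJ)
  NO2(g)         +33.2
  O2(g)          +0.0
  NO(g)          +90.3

ΔH°rxn = -57.1 kJ

Products: 1·(+33.2) = +33.2
Reactants: 1/2·(+0.0) + 1·(+90.3) = +90.3
ΔH°rxn = (+33.2) − (+90.3) = -57.1 kJ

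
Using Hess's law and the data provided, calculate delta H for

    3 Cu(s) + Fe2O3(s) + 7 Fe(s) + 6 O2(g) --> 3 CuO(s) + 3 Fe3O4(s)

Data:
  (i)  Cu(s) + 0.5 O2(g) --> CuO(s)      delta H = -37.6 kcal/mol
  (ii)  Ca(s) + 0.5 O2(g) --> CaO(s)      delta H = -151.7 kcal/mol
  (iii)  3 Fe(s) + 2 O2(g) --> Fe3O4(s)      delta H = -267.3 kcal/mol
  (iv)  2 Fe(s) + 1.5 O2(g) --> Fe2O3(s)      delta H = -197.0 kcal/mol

delta H = -717.7 kcal/mol

(i) × 3: (3)·(-37.6) = -112.8 kcal/mol
(ii): not needed.
(iii) × 3: (3)·(-267.3) = -801.9 kcal/mol
(iv) reversed: +197.0 kcal/mol
Combining the equations, delta H = (3)·(-37.6) + (3)·(-267.3) + (-1)·(-197.0) = -717.7 kcal/mol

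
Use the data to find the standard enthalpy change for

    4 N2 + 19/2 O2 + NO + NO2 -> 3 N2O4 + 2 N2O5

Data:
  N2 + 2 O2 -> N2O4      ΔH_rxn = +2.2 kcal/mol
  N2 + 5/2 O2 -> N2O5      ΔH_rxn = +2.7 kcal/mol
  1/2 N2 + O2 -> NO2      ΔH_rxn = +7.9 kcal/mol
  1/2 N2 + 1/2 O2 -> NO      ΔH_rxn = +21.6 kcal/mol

ΔH_rxn = -17.5 kcal/mol

equation 1 × 3 (×3 to match 3 N2O4 in the target): (3)·(+2.2) = +6.6 kcal/mol
equation 2 × 2 (scale by 2 for the 2 N2O5): (2)·(+2.7) = +5.4 kcal/mol
equation 3 reversed (NO2 must end up as a reactant): -7.9 kcal/mol
equation 4 reversed (reverse to put NO on the reactant side): -21.6 kcal/mol
By Hess's law, ΔH_rxn = (3)·(+2.2) + (2)·(+2.7) + (-1)·(+7.9) + (-1)·(+21.6) = -17.5 kcal/mol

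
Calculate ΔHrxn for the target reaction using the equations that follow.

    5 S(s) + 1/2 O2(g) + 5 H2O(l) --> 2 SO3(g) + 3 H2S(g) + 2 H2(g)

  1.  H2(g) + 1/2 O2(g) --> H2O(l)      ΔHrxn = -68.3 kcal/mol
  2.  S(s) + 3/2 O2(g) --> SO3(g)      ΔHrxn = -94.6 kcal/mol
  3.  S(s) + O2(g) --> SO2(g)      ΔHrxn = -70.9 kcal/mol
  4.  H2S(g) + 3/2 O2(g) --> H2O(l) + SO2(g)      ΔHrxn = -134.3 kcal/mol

eq. 1 reversed and × 2: (-2)·(-68.3) = +136.6 kcal/mol
eq. 2 × 2: (2)·(-94.6) = -189.2 kcal/mol
eq. 3 × 3: (3)·(-70.9) = -212.7 kcal/mol
eq. 4 reversed and × 3: (-3)·(-134.3) = +402.9 kcal/mol
Since enthalpy is a state function, ΔHrxn = (-2)·(-68.3) + (2)·(-94.6) + (3)·(-70.9) + (-3)·(-134.3) = 137.6 kcal/mol

ΔHrxn = 137.6 kcal/mol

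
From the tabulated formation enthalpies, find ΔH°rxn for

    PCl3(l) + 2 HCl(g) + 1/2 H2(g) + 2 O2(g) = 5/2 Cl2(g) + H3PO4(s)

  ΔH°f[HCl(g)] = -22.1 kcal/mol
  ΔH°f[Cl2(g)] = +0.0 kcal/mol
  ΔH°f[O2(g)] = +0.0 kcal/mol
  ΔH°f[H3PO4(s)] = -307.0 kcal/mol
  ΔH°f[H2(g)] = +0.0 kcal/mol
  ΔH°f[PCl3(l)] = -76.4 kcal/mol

ΔH°rxn = -186.4 kcal/mol

Products: 5/2·(+0.0) + 1·(-307.0) = -307.0
Reactants: 1·(-76.4) + 2·(-22.1) + 1/2·(+0.0) + 2·(+0.0) = -120.6
ΔH°rxn = (-307.0) − (-120.6) = -186.4 kcal/mol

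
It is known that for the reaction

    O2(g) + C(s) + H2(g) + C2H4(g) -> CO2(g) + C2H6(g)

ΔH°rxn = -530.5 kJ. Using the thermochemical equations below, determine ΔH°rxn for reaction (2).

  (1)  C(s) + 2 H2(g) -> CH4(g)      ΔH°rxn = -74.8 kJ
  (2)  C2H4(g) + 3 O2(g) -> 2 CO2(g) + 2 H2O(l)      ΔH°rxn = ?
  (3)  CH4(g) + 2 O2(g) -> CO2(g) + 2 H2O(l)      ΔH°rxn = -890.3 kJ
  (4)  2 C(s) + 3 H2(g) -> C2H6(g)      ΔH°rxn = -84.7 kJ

ΔH°rxn = -1410.9 kJ

(1) reversed: +74.8 kJ
(2) as written (C2H4(g) already on the reactant side): contributes x
(3) reversed: +890.3 kJ
(4) as written (C2H6(g) already on the product side): -84.7 kJ
-530.5 = (+74.8) + (+890.3) + (-84.7) + x
x = (-530.5 − (+880.4)) / (1) = -1410.9 kJ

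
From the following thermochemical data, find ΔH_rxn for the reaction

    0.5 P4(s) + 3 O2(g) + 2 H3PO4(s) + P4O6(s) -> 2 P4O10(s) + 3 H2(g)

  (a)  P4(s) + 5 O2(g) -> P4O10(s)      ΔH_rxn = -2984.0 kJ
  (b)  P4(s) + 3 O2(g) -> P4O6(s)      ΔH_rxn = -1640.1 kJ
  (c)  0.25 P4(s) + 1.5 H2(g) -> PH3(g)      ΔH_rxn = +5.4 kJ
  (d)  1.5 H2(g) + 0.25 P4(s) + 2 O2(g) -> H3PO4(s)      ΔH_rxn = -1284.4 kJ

ΔH_rxn = -1759.1 kJ

(a) × 2: (2)·(-2984.0) = -5968.0 kJ
(b) reversed: +1640.1 kJ
(c): not needed.
(d) reversed and × 2: (-2)·(-1284.4) = +2568.8 kJ
ΔH_rxn = (-5968.0) + (+1640.1) + (+2568.8) = -1759.1 kJ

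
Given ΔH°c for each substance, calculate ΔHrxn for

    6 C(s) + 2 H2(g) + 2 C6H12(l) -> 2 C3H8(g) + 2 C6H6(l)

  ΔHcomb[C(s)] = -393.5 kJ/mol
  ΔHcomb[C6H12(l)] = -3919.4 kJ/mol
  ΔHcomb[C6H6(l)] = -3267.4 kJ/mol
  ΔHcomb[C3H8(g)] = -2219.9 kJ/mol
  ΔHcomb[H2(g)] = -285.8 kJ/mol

ΔHrxn = 203.2 kJ/mol

With combustion enthalpies, reactants minus products:
= [6·(-393.5) + 2·(-285.8) + 2·(-3919.4)] − [2·(-2219.9) + 2·(-3267.4)]
= 203.2 kJ/mol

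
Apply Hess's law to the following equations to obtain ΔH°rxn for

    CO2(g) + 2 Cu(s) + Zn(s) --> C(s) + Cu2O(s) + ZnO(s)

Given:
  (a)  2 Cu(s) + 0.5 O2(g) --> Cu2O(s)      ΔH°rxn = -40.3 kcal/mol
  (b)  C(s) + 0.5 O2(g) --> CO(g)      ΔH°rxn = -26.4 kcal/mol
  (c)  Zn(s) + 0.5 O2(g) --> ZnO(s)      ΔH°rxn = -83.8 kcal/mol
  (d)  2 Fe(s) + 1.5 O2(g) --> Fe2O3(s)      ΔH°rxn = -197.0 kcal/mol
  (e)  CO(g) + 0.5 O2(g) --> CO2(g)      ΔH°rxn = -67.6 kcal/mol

(a) as written (Cu2O(s) already on the product side): -40.3 kcal/mol
(b) reversed (reverse to put C(s) on the product side): +26.4 kcal/mol
(c) as written (ZnO(s) already on the product side): -83.8 kcal/mol
(d): not needed (Fe(s) appears nowhere else).
(e) reversed (CO2(g) must end up as a reactant): +67.6 kcal/mol
By Hess's law, ΔH°rxn = (-40.3) + (+26.4) + (-83.8) + (+67.6) = -30.1 kcal/mol

ΔH°rxn = -30.1 kcal/mol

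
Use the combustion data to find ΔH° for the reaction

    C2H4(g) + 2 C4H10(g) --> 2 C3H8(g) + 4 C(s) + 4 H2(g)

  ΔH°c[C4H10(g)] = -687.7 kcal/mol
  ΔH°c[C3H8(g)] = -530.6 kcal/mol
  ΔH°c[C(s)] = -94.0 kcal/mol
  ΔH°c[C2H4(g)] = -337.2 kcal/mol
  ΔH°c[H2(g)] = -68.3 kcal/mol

With combustion enthalpies, reactants minus products:
= [1·(-337.2) + 2·(-687.7)] − [2·(-530.6) + 4·(-94.0) + 4·(-68.3)]
= -2.2 kcal/mol

ΔH° = -2.2 kcal/mol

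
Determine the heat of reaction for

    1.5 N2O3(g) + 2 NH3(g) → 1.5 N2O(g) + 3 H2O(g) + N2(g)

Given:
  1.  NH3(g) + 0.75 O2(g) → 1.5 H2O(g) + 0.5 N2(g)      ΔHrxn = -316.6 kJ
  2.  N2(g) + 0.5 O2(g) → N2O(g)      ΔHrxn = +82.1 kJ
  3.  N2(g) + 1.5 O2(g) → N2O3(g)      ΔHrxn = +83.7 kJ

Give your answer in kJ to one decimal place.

ΔHrxn = -635.6 kJ

eq. 1 × 2: (2)·(-316.6) = -633.2 kJ
eq. 2 × 3/2: (3/2)·(+82.1) = +123.15 kJ
eq. 3 reversed and × 3/2: (-3/2)·(+83.7) = -125.55 kJ
By Hess's law, ΔHrxn = (2)·(-316.6) + (3/2)·(+82.1) + (-3/2)·(+83.7) = -635.6 kJ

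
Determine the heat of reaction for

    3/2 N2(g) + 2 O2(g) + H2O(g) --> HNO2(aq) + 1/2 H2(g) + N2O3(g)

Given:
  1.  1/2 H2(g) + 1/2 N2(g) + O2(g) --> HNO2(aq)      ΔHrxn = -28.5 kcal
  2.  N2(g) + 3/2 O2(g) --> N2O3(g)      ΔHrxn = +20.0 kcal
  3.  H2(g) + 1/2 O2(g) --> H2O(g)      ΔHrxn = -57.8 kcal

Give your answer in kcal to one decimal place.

eq. 1 as written: -28.5 kcal
eq. 2 as written: +20.0 kcal
eq. 3 reversed: +57.8 kcal
ΔHrxn = (-28.5) + (+20.0) + (+57.8) = 49.3 kcal

ΔHrxn = 49.3 kcal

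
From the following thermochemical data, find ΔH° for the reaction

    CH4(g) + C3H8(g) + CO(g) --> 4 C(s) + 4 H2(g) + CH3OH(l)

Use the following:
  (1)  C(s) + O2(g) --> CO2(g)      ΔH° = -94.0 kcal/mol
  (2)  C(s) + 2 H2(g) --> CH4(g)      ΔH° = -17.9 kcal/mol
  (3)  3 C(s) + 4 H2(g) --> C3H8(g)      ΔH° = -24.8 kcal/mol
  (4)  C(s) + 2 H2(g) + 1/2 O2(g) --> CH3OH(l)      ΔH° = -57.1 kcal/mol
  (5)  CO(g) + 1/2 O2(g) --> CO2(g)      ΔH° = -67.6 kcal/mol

ΔH° = 12.0 kcal/mol

(1) reversed: +94.0 kcal/mol
(2) reversed: +17.9 kcal/mol
(3) reversed: +24.8 kcal/mol
(4) as written: -57.1 kcal/mol
(5) as written: -67.6 kcal/mol
ΔH° = (-1)·(-94.0) + (-1)·(-17.9) + (-1)·(-24.8) + (1)·(-57.1) + (1)·(-67.6) = 12.0 kcal/mol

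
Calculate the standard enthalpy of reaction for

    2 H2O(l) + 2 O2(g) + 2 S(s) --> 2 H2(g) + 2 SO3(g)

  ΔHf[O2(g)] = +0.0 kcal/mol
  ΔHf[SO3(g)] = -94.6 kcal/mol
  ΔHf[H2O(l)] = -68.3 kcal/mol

ΔH°rxn = Σ nΔHf°(products) − Σ nΔHf°(reactants).
Products: 2·(+0.0) + 2·(-94.6) = -189.2
Reactants: 2·(-68.3) + 2·(+0.0) + 2·(+0.0) = -136.6
ΔH°rxn = (-189.2) − (-136.6) = -52.6 kcal/mol

ΔH°rxn = -52.6 kcal/mol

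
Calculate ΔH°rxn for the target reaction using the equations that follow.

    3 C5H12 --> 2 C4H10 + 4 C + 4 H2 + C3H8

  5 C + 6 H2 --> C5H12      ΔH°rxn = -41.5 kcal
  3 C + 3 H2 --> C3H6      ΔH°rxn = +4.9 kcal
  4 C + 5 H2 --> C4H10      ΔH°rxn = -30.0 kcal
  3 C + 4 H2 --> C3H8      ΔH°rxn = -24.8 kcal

equation 1 reversed and × 3 (reverse to put C5H12 on the reactant side; ×3 to match 3 C5H12 in the target): (-3)·(-41.5) = +124.5 kcal
equation 2: not needed (C3H6 appears nowhere else).
equation 3 × 2 (×2 to match 2 C4H10 in the target): (2)·(-30.0) = -60.0 kcal
equation 4 as written (C3H8 already on the product side): -24.8 kcal
ΔH°rxn = (-3)·(-41.5) + (2)·(-30.0) + (1)·(-24.8) = 39.7 kcal

ΔH°rxn = 39.7 kcal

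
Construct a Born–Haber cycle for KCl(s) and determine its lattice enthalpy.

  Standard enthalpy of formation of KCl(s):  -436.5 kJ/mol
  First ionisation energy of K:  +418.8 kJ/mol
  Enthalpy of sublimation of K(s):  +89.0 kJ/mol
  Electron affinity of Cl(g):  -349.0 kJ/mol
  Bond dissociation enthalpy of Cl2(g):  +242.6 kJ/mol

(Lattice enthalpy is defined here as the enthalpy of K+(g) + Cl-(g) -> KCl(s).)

U = -716.6 kJ/mol

ΔHf° = 1·ΔHsub + 1·(ΣIE) + 1/2·D(Cl2) + 1·EA + U
-436.5 = 1·(+89.0) + 1·(+418.8) + 1/2·(+242.6) + 1·(-349.0) + U
U = -436.5 − (+280.1) = -716.6 kJ/mol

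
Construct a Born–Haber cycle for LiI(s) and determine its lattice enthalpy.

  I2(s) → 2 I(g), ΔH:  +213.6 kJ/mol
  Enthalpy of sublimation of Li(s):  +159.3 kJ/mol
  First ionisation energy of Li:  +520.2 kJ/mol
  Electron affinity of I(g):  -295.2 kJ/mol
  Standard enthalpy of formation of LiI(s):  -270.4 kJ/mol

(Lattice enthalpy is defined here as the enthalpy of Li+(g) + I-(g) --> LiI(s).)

ΔHf° = 1·ΔHsub + 1·(ΣIE) + 1/2·D(I2) + 1·EA + U
-270.4 = 1·(+159.3) + 1·(+520.2) + 1/2·(+213.6) + 1·(-295.2) + U
U = -270.4 − (+491.1) = -761.5 kJ/mol

U = -761.5 kJ/mol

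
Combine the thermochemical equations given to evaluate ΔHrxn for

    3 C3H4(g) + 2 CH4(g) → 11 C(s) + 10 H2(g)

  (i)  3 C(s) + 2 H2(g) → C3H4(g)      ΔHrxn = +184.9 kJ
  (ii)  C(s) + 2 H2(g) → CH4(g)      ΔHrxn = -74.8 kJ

(i) reversed and × 3 (C3H4(g) must end up as a reactant; scale by 3 for the 3 C3H4(g)): (-3)·(+184.9) = -554.7 kJ
(ii) reversed and × 2 (reverse to put CH4(g) on the reactant side; scale by 2 for the 2 CH4(g)): (-2)·(-74.8) = +149.6 kJ
Since enthalpy is a state function, ΔHrxn = (-554.7) + (+149.6) = -405.1 kJ

ΔHrxn = -405.1 kJ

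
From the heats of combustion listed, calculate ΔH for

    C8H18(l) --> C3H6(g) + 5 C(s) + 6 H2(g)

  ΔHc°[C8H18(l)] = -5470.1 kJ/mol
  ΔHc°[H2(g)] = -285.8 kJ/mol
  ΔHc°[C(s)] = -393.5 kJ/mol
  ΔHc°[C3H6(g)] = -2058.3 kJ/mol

Using ΔH = Σ nΔHc°(reactants) − Σ nΔHc°(products):
= [1·(-5470.1)] − [1·(-2058.3) + 5·(-393.5) + 6·(-285.8)]
= 270.5 kJ/mol

ΔH = 270.5 kJ/mol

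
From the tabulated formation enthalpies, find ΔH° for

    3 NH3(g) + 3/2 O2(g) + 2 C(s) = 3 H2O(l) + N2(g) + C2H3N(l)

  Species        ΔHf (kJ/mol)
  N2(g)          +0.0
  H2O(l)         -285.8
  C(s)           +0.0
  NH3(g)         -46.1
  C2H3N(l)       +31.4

Products: 3·(-285.8) + 1·(+0.0) + 1·(+31.4) = -826.0
Reactants: 3·(-46.1) + 3/2·(+0.0) + 2·(+0.0) = -138.3
ΔH° = (-826.0) − (-138.3) = -687.7 kJ/mol

ΔH° = -687.7 kJ/mol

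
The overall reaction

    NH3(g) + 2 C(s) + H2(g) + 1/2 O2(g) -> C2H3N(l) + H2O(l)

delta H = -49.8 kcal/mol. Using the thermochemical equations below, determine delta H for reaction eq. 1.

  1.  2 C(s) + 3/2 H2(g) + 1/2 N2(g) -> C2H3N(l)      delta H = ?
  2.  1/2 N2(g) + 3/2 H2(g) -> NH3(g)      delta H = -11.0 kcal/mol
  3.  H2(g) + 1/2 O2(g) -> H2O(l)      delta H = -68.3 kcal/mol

eq. 1 as written (C2H3N(l) already on the product side): contributes x
eq. 2 reversed (reverse to put NH3(g) on the reactant side): +11.0 kcal/mol
eq. 3 as written (H2O(l) already on the product side): -68.3 kcal/mol
-49.8 = (+11.0) + (-68.3) + x
x = (-49.8 − (-57.3)) / (1) = 7.5 kcal/mol

delta H = 7.5 kcal/mol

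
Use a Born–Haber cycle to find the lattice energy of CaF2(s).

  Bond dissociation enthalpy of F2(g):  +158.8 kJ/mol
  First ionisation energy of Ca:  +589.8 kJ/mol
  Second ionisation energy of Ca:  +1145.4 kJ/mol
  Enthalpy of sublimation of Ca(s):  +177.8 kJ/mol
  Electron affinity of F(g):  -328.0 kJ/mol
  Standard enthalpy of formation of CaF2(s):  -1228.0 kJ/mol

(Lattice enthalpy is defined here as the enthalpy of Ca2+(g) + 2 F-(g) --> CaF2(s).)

U = -2643.8 kJ/mol

ΔHf° = 1·ΔHsub + 1·(ΣIE) + 1·D(F2) + 2·EA + U
-1228.0 = 1·(+177.8) + 1·(+1735.2) + 1·(+158.8) + 2·(-328.0) + U
U = -1228.0 − (+1415.8) = -2643.8 kJ/mol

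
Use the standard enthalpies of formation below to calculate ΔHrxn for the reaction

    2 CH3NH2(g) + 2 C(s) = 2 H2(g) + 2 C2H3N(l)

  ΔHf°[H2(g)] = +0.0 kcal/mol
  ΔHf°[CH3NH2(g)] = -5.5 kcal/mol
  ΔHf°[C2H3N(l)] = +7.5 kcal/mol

Products: 2·(+0.0) + 2·(+7.5) = +15.0
Reactants: 2·(-5.5) + 2·(+0.0) = -11.0
ΔHrxn = (+15.0) − (-11.0) = 26.0 kcal/mol

ΔHrxn = 26.0 kcal/mol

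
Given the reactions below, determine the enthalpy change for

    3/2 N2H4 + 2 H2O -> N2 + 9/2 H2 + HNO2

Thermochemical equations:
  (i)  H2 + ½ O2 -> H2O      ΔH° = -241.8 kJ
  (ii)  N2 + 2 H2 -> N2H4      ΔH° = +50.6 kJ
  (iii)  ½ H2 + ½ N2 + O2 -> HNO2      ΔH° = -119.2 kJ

ΔH° = 288.5 kJ

(i) reversed and × 2: (-2)·(-241.8) = +483.6 kJ
(ii) reversed and × 3/2: (-3/2)·(+50.6) = -75.9 kJ
(iii) as written: -119.2 kJ
Summing the manipulated equations, ΔH° = (+483.6) + (-75.9) + (-119.2) = 288.5 kJ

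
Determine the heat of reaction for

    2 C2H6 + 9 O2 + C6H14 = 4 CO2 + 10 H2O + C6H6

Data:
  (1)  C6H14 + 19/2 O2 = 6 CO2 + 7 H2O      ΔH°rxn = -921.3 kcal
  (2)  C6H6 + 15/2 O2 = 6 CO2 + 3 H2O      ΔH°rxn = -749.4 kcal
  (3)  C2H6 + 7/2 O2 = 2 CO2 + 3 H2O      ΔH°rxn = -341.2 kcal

(1) as written: -921.3 kcal
(2) reversed: +749.4 kcal
(3) × 2: (2)·(-341.2) = -682.4 kcal
By Hess's law, ΔH°rxn = (-921.3) + (+749.4) + (-682.4) = -854.3 kcal

ΔH°rxn = -854.3 kcal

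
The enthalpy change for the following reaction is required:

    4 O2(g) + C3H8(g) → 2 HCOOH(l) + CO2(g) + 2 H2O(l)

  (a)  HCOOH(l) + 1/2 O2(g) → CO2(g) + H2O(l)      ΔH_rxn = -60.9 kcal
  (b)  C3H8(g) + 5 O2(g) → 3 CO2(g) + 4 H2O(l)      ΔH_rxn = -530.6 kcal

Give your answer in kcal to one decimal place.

ΔH_rxn = -408.8 kcal

(a) reversed and × 2: (-2)·(-60.9) = +121.8 kcal
(b) as written: -530.6 kcal
ΔH_rxn = (+121.8) + (-530.6) = -408.8 kcal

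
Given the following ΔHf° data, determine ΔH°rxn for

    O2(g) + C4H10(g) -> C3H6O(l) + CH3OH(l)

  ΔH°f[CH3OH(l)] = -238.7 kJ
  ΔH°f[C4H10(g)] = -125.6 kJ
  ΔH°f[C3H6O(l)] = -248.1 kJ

ΔH°rxn = -361.2 kJ

ΔH°rxn = Σ nΔHf°(products) − Σ nΔHf°(reactants).
Products: 1·(-248.1) + 1·(-238.7) = -486.8
Reactants: 1·(+0.0) + 1·(-125.6) = -125.6
ΔH°rxn = (-486.8) − (-125.6) = -361.2 kJ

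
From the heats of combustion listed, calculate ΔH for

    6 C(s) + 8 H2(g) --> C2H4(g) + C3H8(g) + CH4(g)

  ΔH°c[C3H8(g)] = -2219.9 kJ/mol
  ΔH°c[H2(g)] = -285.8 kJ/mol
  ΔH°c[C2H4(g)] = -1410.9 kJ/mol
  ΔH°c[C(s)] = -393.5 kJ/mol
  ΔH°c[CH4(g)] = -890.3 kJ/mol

ΔH = -126.3 kJ/mol

With combustion enthalpies, reactants minus products:
= [6·(-393.5) + 8·(-285.8)] − [1·(-1410.9) + 1·(-2219.9) + 1·(-890.3)]
= -126.3 kJ/mol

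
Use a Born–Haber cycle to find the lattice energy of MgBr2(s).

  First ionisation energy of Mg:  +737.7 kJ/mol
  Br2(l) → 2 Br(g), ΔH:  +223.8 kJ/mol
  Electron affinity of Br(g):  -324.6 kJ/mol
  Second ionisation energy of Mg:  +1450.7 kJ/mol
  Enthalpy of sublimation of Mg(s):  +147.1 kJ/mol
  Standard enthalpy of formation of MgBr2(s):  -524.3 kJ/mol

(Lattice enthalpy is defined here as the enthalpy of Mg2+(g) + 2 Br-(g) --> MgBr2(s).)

U = -2434.4 kJ/mol

ΔHf° = 1·ΔHsub + 1·(ΣIE) + 1·D(Br2) + 2·EA + U
-524.3 = 1·(+147.1) + 1·(+2188.4) + 1·(+223.8) + 2·(-324.6) + U
U = -524.3 − (+1910.1) = -2434.4 kJ/mol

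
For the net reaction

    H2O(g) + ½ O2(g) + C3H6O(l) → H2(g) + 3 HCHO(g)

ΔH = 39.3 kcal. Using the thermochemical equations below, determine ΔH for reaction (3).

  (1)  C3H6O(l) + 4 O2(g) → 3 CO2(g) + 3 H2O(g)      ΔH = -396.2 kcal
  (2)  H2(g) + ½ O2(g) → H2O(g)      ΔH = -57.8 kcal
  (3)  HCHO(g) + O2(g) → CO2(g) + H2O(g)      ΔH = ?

(1) as written (C3H6O(l) already on the reactant side): -396.2 kcal
(2) reversed (H2(g) must end up as a product): +57.8 kcal
(3) reversed and × 3 (HCHO(g) must end up as a product; ×3 to match 3 HCHO(g) in the target): contributes −3·x
+39.3 = (-396.2) + (+57.8) − 3·x
x = (+39.3 − (-338.4)) / (-3) = -125.9 kcal

ΔH = -125.9 kcal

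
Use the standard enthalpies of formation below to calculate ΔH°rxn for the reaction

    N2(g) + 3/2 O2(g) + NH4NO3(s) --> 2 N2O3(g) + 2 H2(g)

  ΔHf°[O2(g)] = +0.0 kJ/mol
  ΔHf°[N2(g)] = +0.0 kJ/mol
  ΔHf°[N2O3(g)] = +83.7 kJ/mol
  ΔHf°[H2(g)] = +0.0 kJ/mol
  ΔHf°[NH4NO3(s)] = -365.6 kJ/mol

Products: 2·(+83.7) + 2·(+0.0) = +167.4
Reactants: 1·(+0.0) + 3/2·(+0.0) + 1·(-365.6) = -365.6
ΔH°rxn = (+167.4) − (-365.6) = 533.0 kJ/mol

ΔH°rxn = 533.0 kJ/mol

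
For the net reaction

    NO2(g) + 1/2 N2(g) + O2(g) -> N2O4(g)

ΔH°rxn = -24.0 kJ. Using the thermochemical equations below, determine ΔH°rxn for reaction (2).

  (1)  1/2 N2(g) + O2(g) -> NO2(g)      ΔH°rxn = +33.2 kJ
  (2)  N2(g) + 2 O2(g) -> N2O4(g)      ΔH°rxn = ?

ΔH°rxn = 9.2 kJ

(1) reversed: -33.2 kJ
(2) as written: contributes x
-24.0 = (-33.2) + x
x = (-24.0 − (-33.2)) / (1) = 9.2 kJ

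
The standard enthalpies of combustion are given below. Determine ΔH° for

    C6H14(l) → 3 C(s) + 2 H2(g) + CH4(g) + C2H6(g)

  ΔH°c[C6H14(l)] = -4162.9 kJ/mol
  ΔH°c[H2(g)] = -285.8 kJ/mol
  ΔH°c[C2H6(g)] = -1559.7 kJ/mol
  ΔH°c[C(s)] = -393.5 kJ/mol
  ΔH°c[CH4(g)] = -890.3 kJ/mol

ΔH° = 39.2 kJ/mol

Using ΔH = Σ nΔHc°(reactants) − Σ nΔHc°(products):
= [1·(-4162.9)] − [3·(-393.5) + 2·(-285.8) + 1·(-890.3) + 1·(-1559.7)]
= 39.2 kJ/mol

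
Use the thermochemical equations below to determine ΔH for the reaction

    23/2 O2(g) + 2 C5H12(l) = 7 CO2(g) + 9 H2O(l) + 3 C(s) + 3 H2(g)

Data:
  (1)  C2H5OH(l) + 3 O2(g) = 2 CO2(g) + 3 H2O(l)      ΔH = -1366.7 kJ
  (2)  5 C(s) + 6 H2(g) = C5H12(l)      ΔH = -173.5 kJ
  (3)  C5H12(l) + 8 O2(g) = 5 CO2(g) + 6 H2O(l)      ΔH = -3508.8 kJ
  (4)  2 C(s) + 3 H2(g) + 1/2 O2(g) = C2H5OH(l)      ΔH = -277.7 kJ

(1) as written: -1366.7 kJ
(2) reversed: +173.5 kJ
(3) as written: -3508.8 kJ
(4) as written: -277.7 kJ
ΔH = (-1366.7) + (+173.5) + (-3508.8) + (-277.7) = -4979.7 kJ

ΔH = -4979.7 kJ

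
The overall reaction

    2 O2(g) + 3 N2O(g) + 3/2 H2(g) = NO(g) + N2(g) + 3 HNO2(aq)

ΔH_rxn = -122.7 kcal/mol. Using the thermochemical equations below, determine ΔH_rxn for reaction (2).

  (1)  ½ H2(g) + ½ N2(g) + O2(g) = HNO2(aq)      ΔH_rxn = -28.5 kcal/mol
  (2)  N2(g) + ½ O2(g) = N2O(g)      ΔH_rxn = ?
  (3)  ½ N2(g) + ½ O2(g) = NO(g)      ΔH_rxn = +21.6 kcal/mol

ΔH_rxn = 19.6 kcal/mol

(1) × 3 (scale by 3 for the 3 HNO2(aq)): (3)·(-28.5) = -85.5 kcal/mol
(2) reversed and × 3 (N2O(g) must end up as a reactant; scale by 3 for the 3 N2O(g)): contributes −3·x
(3) as written (NO(g) already on the product side): +21.6 kcal/mol
-122.7 = (-85.5) + (+21.6) − 3·x
x = (-122.7 − (-63.9)) / (-3) = 19.6 kcal/mol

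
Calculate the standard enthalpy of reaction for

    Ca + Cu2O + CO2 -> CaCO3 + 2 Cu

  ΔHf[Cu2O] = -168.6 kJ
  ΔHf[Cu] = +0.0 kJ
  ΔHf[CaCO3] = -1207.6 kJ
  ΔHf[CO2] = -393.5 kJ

Products: 1·(-1207.6) + 2·(+0.0) = -1207.6
Reactants: 1·(+0.0) + 1·(-168.6) + 1·(-393.5) = -562.1
ΔH° = (-1207.6) − (-562.1) = -645.5 kJ

ΔH° = -645.5 kJ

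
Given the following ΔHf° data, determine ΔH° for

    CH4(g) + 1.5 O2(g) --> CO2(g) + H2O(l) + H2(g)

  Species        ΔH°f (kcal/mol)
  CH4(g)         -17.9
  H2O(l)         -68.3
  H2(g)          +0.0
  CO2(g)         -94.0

ΔH°rxn = Σ nΔHf°(products) − Σ nΔHf°(reactants).
Products: 1·(-94.0) + 1·(-68.3) + 1·(+0.0) = -162.3
Reactants: 1·(-17.9) + 3/2·(+0.0) = -17.9
ΔH° = (-162.3) − (-17.9) = -144.4 kcal/mol

ΔH° = -144.4 kcal/mol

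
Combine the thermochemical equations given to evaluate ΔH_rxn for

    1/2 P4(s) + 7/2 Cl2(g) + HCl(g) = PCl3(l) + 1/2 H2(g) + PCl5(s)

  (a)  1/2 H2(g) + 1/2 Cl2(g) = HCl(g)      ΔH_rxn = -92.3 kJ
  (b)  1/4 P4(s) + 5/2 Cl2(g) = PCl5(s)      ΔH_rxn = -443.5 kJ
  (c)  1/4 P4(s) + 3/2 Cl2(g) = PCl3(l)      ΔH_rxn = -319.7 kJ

(a) reversed (HCl(g) must end up as a reactant): +92.3 kJ
(b) as written (PCl5(s) already on the product side): -443.5 kJ
(c) as written (PCl3(l) already on the product side): -319.7 kJ
ΔH_rxn = (+92.3) + (-443.5) + (-319.7) = -670.9 kJ

ΔH_rxn = -670.9 kJ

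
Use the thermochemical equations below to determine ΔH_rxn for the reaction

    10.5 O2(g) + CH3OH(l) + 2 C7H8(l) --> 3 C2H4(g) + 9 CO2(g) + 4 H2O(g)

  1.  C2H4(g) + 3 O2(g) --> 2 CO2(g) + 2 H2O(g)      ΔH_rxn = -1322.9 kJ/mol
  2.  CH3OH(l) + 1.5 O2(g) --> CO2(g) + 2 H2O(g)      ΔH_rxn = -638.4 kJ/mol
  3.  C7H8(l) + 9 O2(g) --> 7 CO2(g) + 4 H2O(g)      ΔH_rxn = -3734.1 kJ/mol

ΔH_rxn = -4137.9 kJ/mol

eq. 1 reversed and × 3 (C2H4(g) must end up as a product; scale by 3 for the 3 C2H4(g)): (-3)·(-1322.9) = +3968.7 kJ/mol
eq. 2 as written (CH3OH(l) already on the reactant side): -638.4 kJ/mol
eq. 3 × 2 (×2 to match 2 C7H8(l) in the target): (2)·(-3734.1) = -7468.2 kJ/mol
Summing the manipulated equations, ΔH_rxn = (-3)·(-1322.9) + (1)·(-638.4) + (2)·(-3734.1) = -4137.9 kJ/mol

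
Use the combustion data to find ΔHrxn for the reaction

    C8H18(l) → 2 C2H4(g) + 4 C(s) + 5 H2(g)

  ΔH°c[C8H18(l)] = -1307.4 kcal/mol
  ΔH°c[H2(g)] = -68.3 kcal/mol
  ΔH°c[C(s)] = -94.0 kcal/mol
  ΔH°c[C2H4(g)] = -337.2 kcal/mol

ΔHrxn = 84.5 kcal/mol

With combustion enthalpies, reactants minus products:
= [1·(-1307.4)] − [2·(-337.2) + 4·(-94.0) + 5·(-68.3)]
= 84.5 kcal/mol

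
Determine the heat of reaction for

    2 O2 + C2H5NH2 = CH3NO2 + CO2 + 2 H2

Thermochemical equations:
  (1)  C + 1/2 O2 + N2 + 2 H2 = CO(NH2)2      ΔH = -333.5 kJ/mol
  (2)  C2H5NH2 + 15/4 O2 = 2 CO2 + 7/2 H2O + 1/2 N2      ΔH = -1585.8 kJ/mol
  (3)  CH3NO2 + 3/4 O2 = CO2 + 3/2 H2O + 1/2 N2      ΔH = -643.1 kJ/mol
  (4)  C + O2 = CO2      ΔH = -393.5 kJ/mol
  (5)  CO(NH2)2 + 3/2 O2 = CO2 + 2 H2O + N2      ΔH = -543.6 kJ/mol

ΔH = -459.1 kJ/mol

(1) reversed: +333.5 kJ/mol
(2) as written: -1585.8 kJ/mol
(3) reversed: +643.1 kJ/mol
(4) as written: -393.5 kJ/mol
(5) reversed: +543.6 kJ/mol
Since enthalpy is a state function, ΔH = (-1)·(-333.5) + (1)·(-1585.8) + (-1)·(-643.1) + (1)·(-393.5) + (-1)·(-543.6) = -459.1 kJ/mol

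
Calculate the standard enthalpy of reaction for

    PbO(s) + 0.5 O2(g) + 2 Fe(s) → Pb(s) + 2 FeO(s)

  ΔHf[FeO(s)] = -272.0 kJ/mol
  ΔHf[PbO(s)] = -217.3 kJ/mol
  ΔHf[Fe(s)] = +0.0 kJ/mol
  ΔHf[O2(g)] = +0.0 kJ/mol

ΔH° = -326.7 kJ/mol

ΔH°rxn = Σ nΔHf°(products) − Σ nΔHf°(reactants).
Products: 1·(+0.0) + 2·(-272.0) = -544.0
Reactants: 1·(-217.3) + 1/2·(+0.0) + 2·(+0.0) = -217.3
ΔH° = (-544.0) − (-217.3) = -326.7 kJ/mol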